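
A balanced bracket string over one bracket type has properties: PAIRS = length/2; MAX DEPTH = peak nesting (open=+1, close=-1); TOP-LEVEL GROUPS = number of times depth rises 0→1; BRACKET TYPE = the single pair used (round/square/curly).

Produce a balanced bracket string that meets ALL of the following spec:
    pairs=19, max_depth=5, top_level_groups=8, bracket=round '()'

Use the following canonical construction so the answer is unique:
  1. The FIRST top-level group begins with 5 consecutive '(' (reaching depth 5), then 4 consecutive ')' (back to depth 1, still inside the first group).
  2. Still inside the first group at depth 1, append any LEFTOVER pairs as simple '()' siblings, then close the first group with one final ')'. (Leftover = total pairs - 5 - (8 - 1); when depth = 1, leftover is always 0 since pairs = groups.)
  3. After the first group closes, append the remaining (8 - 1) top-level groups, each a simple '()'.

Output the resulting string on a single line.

Spec: pairs=19 depth=5 groups=8
Leftover pairs = 19 - 5 - (8-1) = 7
First group: deep chain of depth 5 + 7 sibling pairs
Remaining 7 groups: simple '()' each

Answer: ((((())))()()()()()()())()()()()()()()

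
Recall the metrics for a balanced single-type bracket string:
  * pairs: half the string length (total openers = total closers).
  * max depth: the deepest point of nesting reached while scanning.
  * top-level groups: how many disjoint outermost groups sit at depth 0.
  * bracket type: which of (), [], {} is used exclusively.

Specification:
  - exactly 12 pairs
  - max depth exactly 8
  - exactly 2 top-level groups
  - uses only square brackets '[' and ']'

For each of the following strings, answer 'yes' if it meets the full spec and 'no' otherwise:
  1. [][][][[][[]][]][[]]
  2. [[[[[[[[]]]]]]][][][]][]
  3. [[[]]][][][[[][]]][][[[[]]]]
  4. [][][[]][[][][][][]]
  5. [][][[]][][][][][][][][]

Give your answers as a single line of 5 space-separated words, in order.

String 1 '[][][][[][[]][]][[]]': depth seq [1 0 1 0 1 0 1 2 1 2 3 2 1 2 1 0 1 2 1 0]
  -> pairs=10 depth=3 groups=5 -> no
String 2 '[[[[[[[[]]]]]]][][][]][]': depth seq [1 2 3 4 5 6 7 8 7 6 5 4 3 2 1 2 1 2 1 2 1 0 1 0]
  -> pairs=12 depth=8 groups=2 -> yes
String 3 '[[[]]][][][[[][]]][][[[[]]]]': depth seq [1 2 3 2 1 0 1 0 1 0 1 2 3 2 3 2 1 0 1 0 1 2 3 4 3 2 1 0]
  -> pairs=14 depth=4 groups=6 -> no
String 4 '[][][[]][[][][][][]]': depth seq [1 0 1 0 1 2 1 0 1 2 1 2 1 2 1 2 1 2 1 0]
  -> pairs=10 depth=2 groups=4 -> no
String 5 '[][][[]][][][][][][][][]': depth seq [1 0 1 0 1 2 1 0 1 0 1 0 1 0 1 0 1 0 1 0 1 0 1 0]
  -> pairs=12 depth=2 groups=11 -> no

Answer: no yes no no no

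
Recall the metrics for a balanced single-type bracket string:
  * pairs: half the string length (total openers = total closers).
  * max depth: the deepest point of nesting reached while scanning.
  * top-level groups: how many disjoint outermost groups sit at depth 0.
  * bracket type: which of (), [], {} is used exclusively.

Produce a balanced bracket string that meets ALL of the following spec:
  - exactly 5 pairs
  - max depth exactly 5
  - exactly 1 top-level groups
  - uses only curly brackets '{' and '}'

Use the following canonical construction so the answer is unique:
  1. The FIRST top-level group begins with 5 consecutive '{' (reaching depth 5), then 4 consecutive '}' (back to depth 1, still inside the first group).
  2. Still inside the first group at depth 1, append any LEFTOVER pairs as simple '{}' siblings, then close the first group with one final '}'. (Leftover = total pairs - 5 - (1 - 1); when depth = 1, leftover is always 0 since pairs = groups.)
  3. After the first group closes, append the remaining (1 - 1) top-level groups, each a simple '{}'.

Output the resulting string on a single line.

Answer: {{{{{}}}}}

Derivation:
Spec: pairs=5 depth=5 groups=1
Leftover pairs = 5 - 5 - (1-1) = 0
First group: deep chain of depth 5 + 0 sibling pairs
Remaining 0 groups: simple '{}' each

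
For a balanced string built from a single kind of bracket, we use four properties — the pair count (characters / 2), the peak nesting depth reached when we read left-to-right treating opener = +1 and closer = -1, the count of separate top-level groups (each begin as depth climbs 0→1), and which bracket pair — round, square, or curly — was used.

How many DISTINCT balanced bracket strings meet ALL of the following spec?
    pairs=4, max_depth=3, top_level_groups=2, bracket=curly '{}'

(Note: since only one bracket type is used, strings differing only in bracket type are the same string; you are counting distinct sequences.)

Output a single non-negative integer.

Answer: 2

Derivation:
Spec: pairs=4 depth=3 groups=2
Count(depth <= 3) = 5
Count(depth <= 2) = 3
Count(depth == 3) = 5 - 3 = 2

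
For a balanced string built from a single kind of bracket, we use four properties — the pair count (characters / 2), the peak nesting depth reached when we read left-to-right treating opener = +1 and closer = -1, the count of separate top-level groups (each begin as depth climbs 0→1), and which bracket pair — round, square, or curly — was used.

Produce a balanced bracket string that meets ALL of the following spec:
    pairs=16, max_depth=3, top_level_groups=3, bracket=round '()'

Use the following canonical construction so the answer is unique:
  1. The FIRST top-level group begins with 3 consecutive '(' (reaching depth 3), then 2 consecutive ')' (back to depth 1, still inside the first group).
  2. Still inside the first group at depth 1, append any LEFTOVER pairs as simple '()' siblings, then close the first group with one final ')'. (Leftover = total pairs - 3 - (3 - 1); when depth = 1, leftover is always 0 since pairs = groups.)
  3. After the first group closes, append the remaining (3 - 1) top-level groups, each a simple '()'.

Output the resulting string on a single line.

Spec: pairs=16 depth=3 groups=3
Leftover pairs = 16 - 3 - (3-1) = 11
First group: deep chain of depth 3 + 11 sibling pairs
Remaining 2 groups: simple '()' each

Answer: ((())()()()()()()()()()()())()()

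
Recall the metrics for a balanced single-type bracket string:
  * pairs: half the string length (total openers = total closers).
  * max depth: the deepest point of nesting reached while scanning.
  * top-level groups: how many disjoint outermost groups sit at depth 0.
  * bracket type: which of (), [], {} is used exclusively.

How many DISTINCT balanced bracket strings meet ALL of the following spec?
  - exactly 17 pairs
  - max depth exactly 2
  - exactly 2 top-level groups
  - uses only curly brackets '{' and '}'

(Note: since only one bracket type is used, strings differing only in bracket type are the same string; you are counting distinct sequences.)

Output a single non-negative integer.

Spec: pairs=17 depth=2 groups=2
Count(depth <= 2) = 16
Count(depth <= 1) = 0
Count(depth == 2) = 16 - 0 = 16

Answer: 16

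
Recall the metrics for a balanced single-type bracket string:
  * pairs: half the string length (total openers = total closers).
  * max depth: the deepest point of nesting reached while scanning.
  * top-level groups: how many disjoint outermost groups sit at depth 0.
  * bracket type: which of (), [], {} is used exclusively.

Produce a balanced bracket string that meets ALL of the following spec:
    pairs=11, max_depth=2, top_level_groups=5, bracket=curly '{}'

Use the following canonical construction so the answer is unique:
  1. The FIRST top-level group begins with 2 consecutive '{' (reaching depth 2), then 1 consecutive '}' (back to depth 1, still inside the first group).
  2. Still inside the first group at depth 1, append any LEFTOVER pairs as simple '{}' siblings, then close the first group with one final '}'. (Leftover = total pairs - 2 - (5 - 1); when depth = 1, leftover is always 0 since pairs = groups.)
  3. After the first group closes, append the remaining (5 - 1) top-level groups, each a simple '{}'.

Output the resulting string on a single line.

Answer: {{}{}{}{}{}{}}{}{}{}{}

Derivation:
Spec: pairs=11 depth=2 groups=5
Leftover pairs = 11 - 2 - (5-1) = 5
First group: deep chain of depth 2 + 5 sibling pairs
Remaining 4 groups: simple '{}' each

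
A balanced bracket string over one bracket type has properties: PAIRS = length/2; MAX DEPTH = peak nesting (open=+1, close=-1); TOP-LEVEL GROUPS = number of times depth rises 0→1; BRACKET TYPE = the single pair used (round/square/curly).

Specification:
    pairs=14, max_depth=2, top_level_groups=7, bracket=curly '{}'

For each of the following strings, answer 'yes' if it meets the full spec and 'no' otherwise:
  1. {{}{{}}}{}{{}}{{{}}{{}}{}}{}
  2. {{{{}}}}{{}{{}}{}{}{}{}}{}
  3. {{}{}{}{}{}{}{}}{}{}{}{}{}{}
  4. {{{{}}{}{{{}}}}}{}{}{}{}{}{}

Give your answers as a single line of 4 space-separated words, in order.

String 1 '{{}{{}}}{}{{}}{{{}}{{}}{}}{}': depth seq [1 2 1 2 3 2 1 0 1 0 1 2 1 0 1 2 3 2 1 2 3 2 1 2 1 0 1 0]
  -> pairs=14 depth=3 groups=5 -> no
String 2 '{{{{}}}}{{}{{}}{}{}{}{}}{}': depth seq [1 2 3 4 3 2 1 0 1 2 1 2 3 2 1 2 1 2 1 2 1 2 1 0 1 0]
  -> pairs=13 depth=4 groups=3 -> no
String 3 '{{}{}{}{}{}{}{}}{}{}{}{}{}{}': depth seq [1 2 1 2 1 2 1 2 1 2 1 2 1 2 1 0 1 0 1 0 1 0 1 0 1 0 1 0]
  -> pairs=14 depth=2 groups=7 -> yes
String 4 '{{{{}}{}{{{}}}}}{}{}{}{}{}{}': depth seq [1 2 3 4 3 2 3 2 3 4 5 4 3 2 1 0 1 0 1 0 1 0 1 0 1 0 1 0]
  -> pairs=14 depth=5 groups=7 -> no

Answer: no no yes no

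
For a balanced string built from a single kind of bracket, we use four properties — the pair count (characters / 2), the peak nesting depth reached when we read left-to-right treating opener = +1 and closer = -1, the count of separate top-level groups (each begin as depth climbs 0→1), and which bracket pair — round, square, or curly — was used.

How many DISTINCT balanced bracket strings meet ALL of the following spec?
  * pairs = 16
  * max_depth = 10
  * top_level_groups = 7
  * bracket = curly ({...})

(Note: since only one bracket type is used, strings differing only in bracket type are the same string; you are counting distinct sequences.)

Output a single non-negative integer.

Answer: 7

Derivation:
Spec: pairs=16 depth=10 groups=7
Count(depth <= 10) = 572033
Count(depth <= 9) = 572026
Count(depth == 10) = 572033 - 572026 = 7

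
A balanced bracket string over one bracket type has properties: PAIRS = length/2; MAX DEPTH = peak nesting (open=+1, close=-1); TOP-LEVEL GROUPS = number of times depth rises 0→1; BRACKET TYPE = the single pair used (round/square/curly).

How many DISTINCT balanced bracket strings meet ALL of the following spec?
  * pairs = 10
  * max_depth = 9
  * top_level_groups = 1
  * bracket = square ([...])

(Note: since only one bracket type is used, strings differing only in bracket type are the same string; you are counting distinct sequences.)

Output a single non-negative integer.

Spec: pairs=10 depth=9 groups=1
Count(depth <= 9) = 4861
Count(depth <= 8) = 4846
Count(depth == 9) = 4861 - 4846 = 15

Answer: 15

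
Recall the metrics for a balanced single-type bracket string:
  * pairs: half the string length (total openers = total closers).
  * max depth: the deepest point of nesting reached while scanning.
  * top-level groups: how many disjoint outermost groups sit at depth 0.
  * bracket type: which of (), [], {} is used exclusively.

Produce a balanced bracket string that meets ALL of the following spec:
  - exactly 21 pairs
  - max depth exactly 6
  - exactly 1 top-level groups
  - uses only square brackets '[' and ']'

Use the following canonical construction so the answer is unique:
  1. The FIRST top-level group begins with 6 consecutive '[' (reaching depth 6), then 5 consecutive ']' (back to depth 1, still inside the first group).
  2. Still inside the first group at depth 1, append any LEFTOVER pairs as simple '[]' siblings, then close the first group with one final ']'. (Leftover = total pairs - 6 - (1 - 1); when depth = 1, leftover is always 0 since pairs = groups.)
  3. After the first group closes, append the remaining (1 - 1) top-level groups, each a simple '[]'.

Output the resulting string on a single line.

Answer: [[[[[[]]]]][][][][][][][][][][][][][][][]]

Derivation:
Spec: pairs=21 depth=6 groups=1
Leftover pairs = 21 - 6 - (1-1) = 15
First group: deep chain of depth 6 + 15 sibling pairs
Remaining 0 groups: simple '[]' each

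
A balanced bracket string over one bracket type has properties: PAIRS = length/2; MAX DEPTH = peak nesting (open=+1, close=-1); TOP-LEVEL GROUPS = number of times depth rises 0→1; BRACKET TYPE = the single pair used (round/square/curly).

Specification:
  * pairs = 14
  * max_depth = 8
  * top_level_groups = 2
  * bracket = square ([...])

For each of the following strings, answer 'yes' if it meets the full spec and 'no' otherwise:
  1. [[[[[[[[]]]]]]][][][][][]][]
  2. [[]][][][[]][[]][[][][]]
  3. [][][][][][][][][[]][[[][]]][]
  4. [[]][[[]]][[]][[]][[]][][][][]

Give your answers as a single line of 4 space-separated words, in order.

String 1 '[[[[[[[[]]]]]]][][][][][]][]': depth seq [1 2 3 4 5 6 7 8 7 6 5 4 3 2 1 2 1 2 1 2 1 2 1 2 1 0 1 0]
  -> pairs=14 depth=8 groups=2 -> yes
String 2 '[[]][][][[]][[]][[][][]]': depth seq [1 2 1 0 1 0 1 0 1 2 1 0 1 2 1 0 1 2 1 2 1 2 1 0]
  -> pairs=12 depth=2 groups=6 -> no
String 3 '[][][][][][][][][[]][[[][]]][]': depth seq [1 0 1 0 1 0 1 0 1 0 1 0 1 0 1 0 1 2 1 0 1 2 3 2 3 2 1 0 1 0]
  -> pairs=15 depth=3 groups=11 -> no
String 4 '[[]][[[]]][[]][[]][[]][][][][]': depth seq [1 2 1 0 1 2 3 2 1 0 1 2 1 0 1 2 1 0 1 2 1 0 1 0 1 0 1 0 1 0]
  -> pairs=15 depth=3 groups=9 -> no

Answer: yes no no no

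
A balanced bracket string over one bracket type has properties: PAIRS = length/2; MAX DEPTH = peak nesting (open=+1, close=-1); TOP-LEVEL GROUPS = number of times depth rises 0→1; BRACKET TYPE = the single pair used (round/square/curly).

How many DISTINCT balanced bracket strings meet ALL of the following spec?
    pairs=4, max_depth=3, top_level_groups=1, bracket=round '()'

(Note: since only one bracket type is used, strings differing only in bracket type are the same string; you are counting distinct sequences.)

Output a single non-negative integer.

Answer: 3

Derivation:
Spec: pairs=4 depth=3 groups=1
Count(depth <= 3) = 4
Count(depth <= 2) = 1
Count(depth == 3) = 4 - 1 = 3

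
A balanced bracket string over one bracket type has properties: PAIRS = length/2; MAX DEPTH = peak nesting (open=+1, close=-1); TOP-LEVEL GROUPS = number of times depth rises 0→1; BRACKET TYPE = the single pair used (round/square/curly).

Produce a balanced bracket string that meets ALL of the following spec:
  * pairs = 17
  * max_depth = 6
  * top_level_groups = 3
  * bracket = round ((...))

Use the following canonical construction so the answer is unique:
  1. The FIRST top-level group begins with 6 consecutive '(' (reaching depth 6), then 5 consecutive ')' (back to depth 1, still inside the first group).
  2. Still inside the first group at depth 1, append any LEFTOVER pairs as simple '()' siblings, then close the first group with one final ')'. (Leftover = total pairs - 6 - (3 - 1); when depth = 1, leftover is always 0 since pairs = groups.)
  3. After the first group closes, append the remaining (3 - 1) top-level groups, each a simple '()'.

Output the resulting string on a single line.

Answer: (((((()))))()()()()()()()()())()()

Derivation:
Spec: pairs=17 depth=6 groups=3
Leftover pairs = 17 - 6 - (3-1) = 9
First group: deep chain of depth 6 + 9 sibling pairs
Remaining 2 groups: simple '()' each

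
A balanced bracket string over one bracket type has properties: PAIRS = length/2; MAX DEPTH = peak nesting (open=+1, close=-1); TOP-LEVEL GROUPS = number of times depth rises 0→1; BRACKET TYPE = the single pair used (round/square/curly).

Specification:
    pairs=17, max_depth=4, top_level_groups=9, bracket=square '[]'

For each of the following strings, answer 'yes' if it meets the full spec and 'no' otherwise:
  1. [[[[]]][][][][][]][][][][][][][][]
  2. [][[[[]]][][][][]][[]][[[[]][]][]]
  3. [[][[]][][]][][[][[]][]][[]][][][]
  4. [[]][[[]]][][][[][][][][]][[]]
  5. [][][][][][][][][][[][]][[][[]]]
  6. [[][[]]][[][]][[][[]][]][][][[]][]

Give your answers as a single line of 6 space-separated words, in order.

String 1 '[[[[]]][][][][][]][][][][][][][][]': depth seq [1 2 3 4 3 2 1 2 1 2 1 2 1 2 1 2 1 0 1 0 1 0 1 0 1 0 1 0 1 0 1 0 1 0]
  -> pairs=17 depth=4 groups=9 -> yes
String 2 '[][[[[]]][][][][]][[]][[[[]][]][]]': depth seq [1 0 1 2 3 4 3 2 1 2 1 2 1 2 1 2 1 0 1 2 1 0 1 2 3 4 3 2 3 2 1 2 1 0]
  -> pairs=17 depth=4 groups=4 -> no
String 3 '[[][[]][][]][][[][[]][]][[]][][][]': depth seq [1 2 1 2 3 2 1 2 1 2 1 0 1 0 1 2 1 2 3 2 1 2 1 0 1 2 1 0 1 0 1 0 1 0]
  -> pairs=17 depth=3 groups=7 -> no
String 4 '[[]][[[]]][][][[][][][][]][[]]': depth seq [1 2 1 0 1 2 3 2 1 0 1 0 1 0 1 2 1 2 1 2 1 2 1 2 1 0 1 2 1 0]
  -> pairs=15 depth=3 groups=6 -> no
String 5 '[][][][][][][][][][[][]][[][[]]]': depth seq [1 0 1 0 1 0 1 0 1 0 1 0 1 0 1 0 1 0 1 2 1 2 1 0 1 2 1 2 3 2 1 0]
  -> pairs=16 depth=3 groups=11 -> no
String 6 '[[][[]]][[][]][[][[]][]][][][[]][]': depth seq [1 2 1 2 3 2 1 0 1 2 1 2 1 0 1 2 1 2 3 2 1 2 1 0 1 0 1 0 1 2 1 0 1 0]
  -> pairs=17 depth=3 groups=7 -> no

Answer: yes no no no no no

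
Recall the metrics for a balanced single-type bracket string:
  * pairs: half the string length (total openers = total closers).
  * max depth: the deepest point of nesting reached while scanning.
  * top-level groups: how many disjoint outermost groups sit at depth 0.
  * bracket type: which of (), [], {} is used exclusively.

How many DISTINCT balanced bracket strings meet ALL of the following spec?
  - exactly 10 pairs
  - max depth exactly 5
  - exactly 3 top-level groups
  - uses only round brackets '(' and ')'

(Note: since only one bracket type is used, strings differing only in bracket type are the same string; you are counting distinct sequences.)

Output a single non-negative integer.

Spec: pairs=10 depth=5 groups=3
Count(depth <= 5) = 3165
Count(depth <= 4) = 2424
Count(depth == 5) = 3165 - 2424 = 741

Answer: 741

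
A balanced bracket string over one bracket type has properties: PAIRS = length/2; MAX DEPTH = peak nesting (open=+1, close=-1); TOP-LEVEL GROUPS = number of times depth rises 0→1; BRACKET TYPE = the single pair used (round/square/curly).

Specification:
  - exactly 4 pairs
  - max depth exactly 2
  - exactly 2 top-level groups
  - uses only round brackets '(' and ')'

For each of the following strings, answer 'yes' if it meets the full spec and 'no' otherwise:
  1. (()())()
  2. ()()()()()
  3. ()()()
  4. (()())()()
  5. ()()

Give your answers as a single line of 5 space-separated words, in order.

Answer: yes no no no no

Derivation:
String 1 '(()())()': depth seq [1 2 1 2 1 0 1 0]
  -> pairs=4 depth=2 groups=2 -> yes
String 2 '()()()()()': depth seq [1 0 1 0 1 0 1 0 1 0]
  -> pairs=5 depth=1 groups=5 -> no
String 3 '()()()': depth seq [1 0 1 0 1 0]
  -> pairs=3 depth=1 groups=3 -> no
String 4 '(()())()()': depth seq [1 2 1 2 1 0 1 0 1 0]
  -> pairs=5 depth=2 groups=3 -> no
String 5 '()()': depth seq [1 0 1 0]
  -> pairs=2 depth=1 groups=2 -> no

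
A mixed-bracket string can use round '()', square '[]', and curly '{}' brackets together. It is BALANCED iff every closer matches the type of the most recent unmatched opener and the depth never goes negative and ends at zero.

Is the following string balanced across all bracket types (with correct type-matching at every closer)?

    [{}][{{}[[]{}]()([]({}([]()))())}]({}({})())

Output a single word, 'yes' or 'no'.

Answer: yes

Derivation:
pos 0: push '['; stack = [
pos 1: push '{'; stack = [{
pos 2: '}' matches '{'; pop; stack = [
pos 3: ']' matches '['; pop; stack = (empty)
pos 4: push '['; stack = [
pos 5: push '{'; stack = [{
pos 6: push '{'; stack = [{{
pos 7: '}' matches '{'; pop; stack = [{
pos 8: push '['; stack = [{[
pos 9: push '['; stack = [{[[
pos 10: ']' matches '['; pop; stack = [{[
pos 11: push '{'; stack = [{[{
pos 12: '}' matches '{'; pop; stack = [{[
pos 13: ']' matches '['; pop; stack = [{
pos 14: push '('; stack = [{(
pos 15: ')' matches '('; pop; stack = [{
pos 16: push '('; stack = [{(
pos 17: push '['; stack = [{([
pos 18: ']' matches '['; pop; stack = [{(
pos 19: push '('; stack = [{((
pos 20: push '{'; stack = [{(({
pos 21: '}' matches '{'; pop; stack = [{((
pos 22: push '('; stack = [{(((
pos 23: push '['; stack = [{((([
pos 24: ']' matches '['; pop; stack = [{(((
pos 25: push '('; stack = [{((((
pos 26: ')' matches '('; pop; stack = [{(((
pos 27: ')' matches '('; pop; stack = [{((
pos 28: ')' matches '('; pop; stack = [{(
pos 29: push '('; stack = [{((
pos 30: ')' matches '('; pop; stack = [{(
pos 31: ')' matches '('; pop; stack = [{
pos 32: '}' matches '{'; pop; stack = [
pos 33: ']' matches '['; pop; stack = (empty)
pos 34: push '('; stack = (
pos 35: push '{'; stack = ({
pos 36: '}' matches '{'; pop; stack = (
pos 37: push '('; stack = ((
pos 38: push '{'; stack = (({
pos 39: '}' matches '{'; pop; stack = ((
pos 40: ')' matches '('; pop; stack = (
pos 41: push '('; stack = ((
pos 42: ')' matches '('; pop; stack = (
pos 43: ')' matches '('; pop; stack = (empty)
end: stack empty → VALID
Verdict: properly nested → yes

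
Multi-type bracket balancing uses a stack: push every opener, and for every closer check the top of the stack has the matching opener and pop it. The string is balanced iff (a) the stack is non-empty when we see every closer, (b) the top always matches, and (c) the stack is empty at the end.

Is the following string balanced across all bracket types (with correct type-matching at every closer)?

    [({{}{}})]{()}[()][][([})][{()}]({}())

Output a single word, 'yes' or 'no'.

Answer: no

Derivation:
pos 0: push '['; stack = [
pos 1: push '('; stack = [(
pos 2: push '{'; stack = [({
pos 3: push '{'; stack = [({{
pos 4: '}' matches '{'; pop; stack = [({
pos 5: push '{'; stack = [({{
pos 6: '}' matches '{'; pop; stack = [({
pos 7: '}' matches '{'; pop; stack = [(
pos 8: ')' matches '('; pop; stack = [
pos 9: ']' matches '['; pop; stack = (empty)
pos 10: push '{'; stack = {
pos 11: push '('; stack = {(
pos 12: ')' matches '('; pop; stack = {
pos 13: '}' matches '{'; pop; stack = (empty)
pos 14: push '['; stack = [
pos 15: push '('; stack = [(
pos 16: ')' matches '('; pop; stack = [
pos 17: ']' matches '['; pop; stack = (empty)
pos 18: push '['; stack = [
pos 19: ']' matches '['; pop; stack = (empty)
pos 20: push '['; stack = [
pos 21: push '('; stack = [(
pos 22: push '['; stack = [([
pos 23: saw closer '}' but top of stack is '[' (expected ']') → INVALID
Verdict: type mismatch at position 23: '}' closes '[' → no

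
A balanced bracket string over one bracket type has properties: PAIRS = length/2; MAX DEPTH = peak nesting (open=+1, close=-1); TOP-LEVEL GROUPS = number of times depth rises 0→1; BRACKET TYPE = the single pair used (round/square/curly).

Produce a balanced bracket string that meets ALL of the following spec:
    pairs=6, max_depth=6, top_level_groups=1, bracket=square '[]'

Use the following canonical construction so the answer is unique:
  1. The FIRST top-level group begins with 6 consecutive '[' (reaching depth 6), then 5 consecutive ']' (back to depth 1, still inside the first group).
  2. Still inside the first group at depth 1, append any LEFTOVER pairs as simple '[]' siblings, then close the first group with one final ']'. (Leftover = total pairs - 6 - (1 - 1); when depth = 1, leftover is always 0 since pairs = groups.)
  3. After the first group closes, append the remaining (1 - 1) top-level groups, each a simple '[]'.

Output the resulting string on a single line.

Answer: [[[[[[]]]]]]

Derivation:
Spec: pairs=6 depth=6 groups=1
Leftover pairs = 6 - 6 - (1-1) = 0
First group: deep chain of depth 6 + 0 sibling pairs
Remaining 0 groups: simple '[]' each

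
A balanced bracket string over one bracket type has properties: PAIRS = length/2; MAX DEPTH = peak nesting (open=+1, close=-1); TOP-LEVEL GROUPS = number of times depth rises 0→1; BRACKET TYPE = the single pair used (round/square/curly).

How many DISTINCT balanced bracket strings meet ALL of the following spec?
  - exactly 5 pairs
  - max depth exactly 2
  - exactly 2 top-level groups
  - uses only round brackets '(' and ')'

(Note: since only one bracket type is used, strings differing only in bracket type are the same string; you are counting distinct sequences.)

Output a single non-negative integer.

Answer: 4

Derivation:
Spec: pairs=5 depth=2 groups=2
Count(depth <= 2) = 4
Count(depth <= 1) = 0
Count(depth == 2) = 4 - 0 = 4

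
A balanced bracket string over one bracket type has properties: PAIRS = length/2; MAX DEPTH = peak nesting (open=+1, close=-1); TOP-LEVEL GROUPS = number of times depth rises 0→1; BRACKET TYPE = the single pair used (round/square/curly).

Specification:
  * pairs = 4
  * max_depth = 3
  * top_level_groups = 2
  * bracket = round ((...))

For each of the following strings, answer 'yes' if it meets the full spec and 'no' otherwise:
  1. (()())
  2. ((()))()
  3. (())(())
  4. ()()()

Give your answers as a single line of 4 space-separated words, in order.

Answer: no yes no no

Derivation:
String 1 '(()())': depth seq [1 2 1 2 1 0]
  -> pairs=3 depth=2 groups=1 -> no
String 2 '((()))()': depth seq [1 2 3 2 1 0 1 0]
  -> pairs=4 depth=3 groups=2 -> yes
String 3 '(())(())': depth seq [1 2 1 0 1 2 1 0]
  -> pairs=4 depth=2 groups=2 -> no
String 4 '()()()': depth seq [1 0 1 0 1 0]
  -> pairs=3 depth=1 groups=3 -> no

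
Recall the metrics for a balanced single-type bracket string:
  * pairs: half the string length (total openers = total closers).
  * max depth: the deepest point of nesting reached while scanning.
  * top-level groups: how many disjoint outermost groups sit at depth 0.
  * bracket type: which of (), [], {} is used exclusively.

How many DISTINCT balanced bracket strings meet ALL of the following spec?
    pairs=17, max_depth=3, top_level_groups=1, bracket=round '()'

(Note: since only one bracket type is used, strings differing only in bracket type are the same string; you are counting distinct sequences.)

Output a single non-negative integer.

Spec: pairs=17 depth=3 groups=1
Count(depth <= 3) = 32768
Count(depth <= 2) = 1
Count(depth == 3) = 32768 - 1 = 32767

Answer: 32767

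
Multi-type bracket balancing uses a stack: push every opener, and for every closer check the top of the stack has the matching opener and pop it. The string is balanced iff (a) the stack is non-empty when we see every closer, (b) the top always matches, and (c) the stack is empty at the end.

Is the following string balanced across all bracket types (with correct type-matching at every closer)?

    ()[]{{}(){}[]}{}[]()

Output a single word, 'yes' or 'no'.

pos 0: push '('; stack = (
pos 1: ')' matches '('; pop; stack = (empty)
pos 2: push '['; stack = [
pos 3: ']' matches '['; pop; stack = (empty)
pos 4: push '{'; stack = {
pos 5: push '{'; stack = {{
pos 6: '}' matches '{'; pop; stack = {
pos 7: push '('; stack = {(
pos 8: ')' matches '('; pop; stack = {
pos 9: push '{'; stack = {{
pos 10: '}' matches '{'; pop; stack = {
pos 11: push '['; stack = {[
pos 12: ']' matches '['; pop; stack = {
pos 13: '}' matches '{'; pop; stack = (empty)
pos 14: push '{'; stack = {
pos 15: '}' matches '{'; pop; stack = (empty)
pos 16: push '['; stack = [
pos 17: ']' matches '['; pop; stack = (empty)
pos 18: push '('; stack = (
pos 19: ')' matches '('; pop; stack = (empty)
end: stack empty → VALID
Verdict: properly nested → yes

Answer: yes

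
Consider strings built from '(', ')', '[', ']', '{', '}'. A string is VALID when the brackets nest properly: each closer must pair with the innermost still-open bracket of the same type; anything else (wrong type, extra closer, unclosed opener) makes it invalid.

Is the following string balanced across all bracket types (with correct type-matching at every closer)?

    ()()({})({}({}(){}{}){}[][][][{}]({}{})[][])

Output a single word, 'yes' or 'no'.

pos 0: push '('; stack = (
pos 1: ')' matches '('; pop; stack = (empty)
pos 2: push '('; stack = (
pos 3: ')' matches '('; pop; stack = (empty)
pos 4: push '('; stack = (
pos 5: push '{'; stack = ({
pos 6: '}' matches '{'; pop; stack = (
pos 7: ')' matches '('; pop; stack = (empty)
pos 8: push '('; stack = (
pos 9: push '{'; stack = ({
pos 10: '}' matches '{'; pop; stack = (
pos 11: push '('; stack = ((
pos 12: push '{'; stack = (({
pos 13: '}' matches '{'; pop; stack = ((
pos 14: push '('; stack = (((
pos 15: ')' matches '('; pop; stack = ((
pos 16: push '{'; stack = (({
pos 17: '}' matches '{'; pop; stack = ((
pos 18: push '{'; stack = (({
pos 19: '}' matches '{'; pop; stack = ((
pos 20: ')' matches '('; pop; stack = (
pos 21: push '{'; stack = ({
pos 22: '}' matches '{'; pop; stack = (
pos 23: push '['; stack = ([
pos 24: ']' matches '['; pop; stack = (
pos 25: push '['; stack = ([
pos 26: ']' matches '['; pop; stack = (
pos 27: push '['; stack = ([
pos 28: ']' matches '['; pop; stack = (
pos 29: push '['; stack = ([
pos 30: push '{'; stack = ([{
pos 31: '}' matches '{'; pop; stack = ([
pos 32: ']' matches '['; pop; stack = (
pos 33: push '('; stack = ((
pos 34: push '{'; stack = (({
pos 35: '}' matches '{'; pop; stack = ((
pos 36: push '{'; stack = (({
pos 37: '}' matches '{'; pop; stack = ((
pos 38: ')' matches '('; pop; stack = (
pos 39: push '['; stack = ([
pos 40: ']' matches '['; pop; stack = (
pos 41: push '['; stack = ([
pos 42: ']' matches '['; pop; stack = (
pos 43: ')' matches '('; pop; stack = (empty)
end: stack empty → VALID
Verdict: properly nested → yes

Answer: yes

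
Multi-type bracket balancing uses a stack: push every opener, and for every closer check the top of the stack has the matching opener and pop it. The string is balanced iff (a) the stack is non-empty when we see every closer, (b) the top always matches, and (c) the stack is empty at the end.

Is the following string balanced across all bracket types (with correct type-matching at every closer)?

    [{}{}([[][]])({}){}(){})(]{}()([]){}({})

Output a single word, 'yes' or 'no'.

Answer: no

Derivation:
pos 0: push '['; stack = [
pos 1: push '{'; stack = [{
pos 2: '}' matches '{'; pop; stack = [
pos 3: push '{'; stack = [{
pos 4: '}' matches '{'; pop; stack = [
pos 5: push '('; stack = [(
pos 6: push '['; stack = [([
pos 7: push '['; stack = [([[
pos 8: ']' matches '['; pop; stack = [([
pos 9: push '['; stack = [([[
pos 10: ']' matches '['; pop; stack = [([
pos 11: ']' matches '['; pop; stack = [(
pos 12: ')' matches '('; pop; stack = [
pos 13: push '('; stack = [(
pos 14: push '{'; stack = [({
pos 15: '}' matches '{'; pop; stack = [(
pos 16: ')' matches '('; pop; stack = [
pos 17: push '{'; stack = [{
pos 18: '}' matches '{'; pop; stack = [
pos 19: push '('; stack = [(
pos 20: ')' matches '('; pop; stack = [
pos 21: push '{'; stack = [{
pos 22: '}' matches '{'; pop; stack = [
pos 23: saw closer ')' but top of stack is '[' (expected ']') → INVALID
Verdict: type mismatch at position 23: ')' closes '[' → no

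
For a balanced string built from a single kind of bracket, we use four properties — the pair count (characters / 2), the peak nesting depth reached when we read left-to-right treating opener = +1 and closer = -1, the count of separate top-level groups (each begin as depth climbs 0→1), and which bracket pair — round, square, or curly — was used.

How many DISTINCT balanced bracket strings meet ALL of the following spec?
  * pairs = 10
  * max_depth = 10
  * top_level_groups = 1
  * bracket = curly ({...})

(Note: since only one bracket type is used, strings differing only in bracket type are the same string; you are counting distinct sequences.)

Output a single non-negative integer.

Answer: 1

Derivation:
Spec: pairs=10 depth=10 groups=1
Count(depth <= 10) = 4862
Count(depth <= 9) = 4861
Count(depth == 10) = 4862 - 4861 = 1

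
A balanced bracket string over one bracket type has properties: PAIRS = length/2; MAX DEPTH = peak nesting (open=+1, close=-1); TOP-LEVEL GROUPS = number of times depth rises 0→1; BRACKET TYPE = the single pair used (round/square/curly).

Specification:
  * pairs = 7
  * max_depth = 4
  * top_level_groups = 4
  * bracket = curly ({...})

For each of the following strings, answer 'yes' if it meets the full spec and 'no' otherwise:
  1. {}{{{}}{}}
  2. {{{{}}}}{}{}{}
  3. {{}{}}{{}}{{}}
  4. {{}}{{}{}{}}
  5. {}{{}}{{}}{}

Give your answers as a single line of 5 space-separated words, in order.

Answer: no yes no no no

Derivation:
String 1 '{}{{{}}{}}': depth seq [1 0 1 2 3 2 1 2 1 0]
  -> pairs=5 depth=3 groups=2 -> no
String 2 '{{{{}}}}{}{}{}': depth seq [1 2 3 4 3 2 1 0 1 0 1 0 1 0]
  -> pairs=7 depth=4 groups=4 -> yes
String 3 '{{}{}}{{}}{{}}': depth seq [1 2 1 2 1 0 1 2 1 0 1 2 1 0]
  -> pairs=7 depth=2 groups=3 -> no
String 4 '{{}}{{}{}{}}': depth seq [1 2 1 0 1 2 1 2 1 2 1 0]
  -> pairs=6 depth=2 groups=2 -> no
String 5 '{}{{}}{{}}{}': depth seq [1 0 1 2 1 0 1 2 1 0 1 0]
  -> pairs=6 depth=2 groups=4 -> no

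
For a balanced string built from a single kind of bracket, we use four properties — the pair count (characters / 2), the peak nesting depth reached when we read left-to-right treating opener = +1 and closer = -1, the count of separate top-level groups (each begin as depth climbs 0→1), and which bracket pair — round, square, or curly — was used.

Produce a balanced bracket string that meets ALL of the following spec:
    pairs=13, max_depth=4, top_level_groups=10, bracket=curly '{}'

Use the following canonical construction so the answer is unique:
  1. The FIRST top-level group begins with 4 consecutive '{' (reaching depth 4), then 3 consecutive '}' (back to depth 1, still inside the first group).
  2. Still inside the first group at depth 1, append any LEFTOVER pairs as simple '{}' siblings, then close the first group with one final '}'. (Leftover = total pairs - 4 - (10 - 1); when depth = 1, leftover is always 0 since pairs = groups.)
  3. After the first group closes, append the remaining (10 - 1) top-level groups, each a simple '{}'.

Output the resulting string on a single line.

Spec: pairs=13 depth=4 groups=10
Leftover pairs = 13 - 4 - (10-1) = 0
First group: deep chain of depth 4 + 0 sibling pairs
Remaining 9 groups: simple '{}' each

Answer: {{{{}}}}{}{}{}{}{}{}{}{}{}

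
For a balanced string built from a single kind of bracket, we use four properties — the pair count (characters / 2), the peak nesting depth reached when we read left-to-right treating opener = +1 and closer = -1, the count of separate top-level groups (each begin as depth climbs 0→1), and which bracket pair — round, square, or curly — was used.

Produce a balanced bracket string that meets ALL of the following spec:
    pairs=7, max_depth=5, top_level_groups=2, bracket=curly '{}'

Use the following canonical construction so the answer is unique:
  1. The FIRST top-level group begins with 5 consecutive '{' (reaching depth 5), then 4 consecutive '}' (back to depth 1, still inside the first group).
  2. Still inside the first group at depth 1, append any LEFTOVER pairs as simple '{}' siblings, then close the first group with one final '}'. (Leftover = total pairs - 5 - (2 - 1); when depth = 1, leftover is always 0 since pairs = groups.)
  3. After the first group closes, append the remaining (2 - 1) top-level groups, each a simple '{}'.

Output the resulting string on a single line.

Answer: {{{{{}}}}{}}{}

Derivation:
Spec: pairs=7 depth=5 groups=2
Leftover pairs = 7 - 5 - (2-1) = 1
First group: deep chain of depth 5 + 1 sibling pairs
Remaining 1 groups: simple '{}' each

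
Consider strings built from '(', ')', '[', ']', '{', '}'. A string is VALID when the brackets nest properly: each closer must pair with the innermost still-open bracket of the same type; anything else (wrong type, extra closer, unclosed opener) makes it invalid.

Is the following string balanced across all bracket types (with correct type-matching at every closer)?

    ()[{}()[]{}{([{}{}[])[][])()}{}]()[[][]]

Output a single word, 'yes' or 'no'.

Answer: no

Derivation:
pos 0: push '('; stack = (
pos 1: ')' matches '('; pop; stack = (empty)
pos 2: push '['; stack = [
pos 3: push '{'; stack = [{
pos 4: '}' matches '{'; pop; stack = [
pos 5: push '('; stack = [(
pos 6: ')' matches '('; pop; stack = [
pos 7: push '['; stack = [[
pos 8: ']' matches '['; pop; stack = [
pos 9: push '{'; stack = [{
pos 10: '}' matches '{'; pop; stack = [
pos 11: push '{'; stack = [{
pos 12: push '('; stack = [{(
pos 13: push '['; stack = [{([
pos 14: push '{'; stack = [{([{
pos 15: '}' matches '{'; pop; stack = [{([
pos 16: push '{'; stack = [{([{
pos 17: '}' matches '{'; pop; stack = [{([
pos 18: push '['; stack = [{([[
pos 19: ']' matches '['; pop; stack = [{([
pos 20: saw closer ')' but top of stack is '[' (expected ']') → INVALID
Verdict: type mismatch at position 20: ')' closes '[' → no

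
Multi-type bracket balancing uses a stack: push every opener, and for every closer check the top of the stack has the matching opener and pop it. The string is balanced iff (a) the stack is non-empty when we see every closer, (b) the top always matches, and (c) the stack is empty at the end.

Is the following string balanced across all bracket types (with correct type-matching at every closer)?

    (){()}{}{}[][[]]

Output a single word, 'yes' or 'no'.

pos 0: push '('; stack = (
pos 1: ')' matches '('; pop; stack = (empty)
pos 2: push '{'; stack = {
pos 3: push '('; stack = {(
pos 4: ')' matches '('; pop; stack = {
pos 5: '}' matches '{'; pop; stack = (empty)
pos 6: push '{'; stack = {
pos 7: '}' matches '{'; pop; stack = (empty)
pos 8: push '{'; stack = {
pos 9: '}' matches '{'; pop; stack = (empty)
pos 10: push '['; stack = [
pos 11: ']' matches '['; pop; stack = (empty)
pos 12: push '['; stack = [
pos 13: push '['; stack = [[
pos 14: ']' matches '['; pop; stack = [
pos 15: ']' matches '['; pop; stack = (empty)
end: stack empty → VALID
Verdict: properly nested → yes

Answer: yes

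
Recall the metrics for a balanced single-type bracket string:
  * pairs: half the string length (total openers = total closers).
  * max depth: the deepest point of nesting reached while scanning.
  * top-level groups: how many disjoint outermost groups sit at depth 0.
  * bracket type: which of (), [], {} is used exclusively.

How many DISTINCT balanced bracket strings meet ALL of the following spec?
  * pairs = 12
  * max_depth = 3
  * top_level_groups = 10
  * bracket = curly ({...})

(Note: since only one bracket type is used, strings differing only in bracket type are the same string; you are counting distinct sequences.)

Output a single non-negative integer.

Spec: pairs=12 depth=3 groups=10
Count(depth <= 3) = 65
Count(depth <= 2) = 55
Count(depth == 3) = 65 - 55 = 10

Answer: 10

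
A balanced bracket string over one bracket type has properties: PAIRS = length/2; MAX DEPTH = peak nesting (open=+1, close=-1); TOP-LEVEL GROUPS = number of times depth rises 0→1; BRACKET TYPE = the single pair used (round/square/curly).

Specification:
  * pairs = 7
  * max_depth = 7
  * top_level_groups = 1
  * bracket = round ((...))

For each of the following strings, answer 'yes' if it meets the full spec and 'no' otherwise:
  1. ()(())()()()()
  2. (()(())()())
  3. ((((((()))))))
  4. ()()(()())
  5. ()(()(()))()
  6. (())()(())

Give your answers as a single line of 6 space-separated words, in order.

String 1 '()(())()()()()': depth seq [1 0 1 2 1 0 1 0 1 0 1 0 1 0]
  -> pairs=7 depth=2 groups=6 -> no
String 2 '(()(())()())': depth seq [1 2 1 2 3 2 1 2 1 2 1 0]
  -> pairs=6 depth=3 groups=1 -> no
String 3 '((((((()))))))': depth seq [1 2 3 4 5 6 7 6 5 4 3 2 1 0]
  -> pairs=7 depth=7 groups=1 -> yes
String 4 '()()(()())': depth seq [1 0 1 0 1 2 1 2 1 0]
  -> pairs=5 depth=2 groups=3 -> no
String 5 '()(()(()))()': depth seq [1 0 1 2 1 2 3 2 1 0 1 0]
  -> pairs=6 depth=3 groups=3 -> no
String 6 '(())()(())': depth seq [1 2 1 0 1 0 1 2 1 0]
  -> pairs=5 depth=2 groups=3 -> no

Answer: no no yes no no no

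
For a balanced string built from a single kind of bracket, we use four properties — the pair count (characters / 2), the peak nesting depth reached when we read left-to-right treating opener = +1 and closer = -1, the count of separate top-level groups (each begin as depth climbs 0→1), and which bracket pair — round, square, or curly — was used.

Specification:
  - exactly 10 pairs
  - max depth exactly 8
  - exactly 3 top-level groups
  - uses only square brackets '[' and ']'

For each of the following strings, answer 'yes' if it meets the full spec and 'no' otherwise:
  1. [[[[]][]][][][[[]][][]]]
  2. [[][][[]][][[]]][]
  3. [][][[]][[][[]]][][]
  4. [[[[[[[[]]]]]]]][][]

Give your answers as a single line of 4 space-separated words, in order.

String 1 '[[[[]][]][][][[[]][][]]]': depth seq [1 2 3 4 3 2 3 2 1 2 1 2 1 2 3 4 3 2 3 2 3 2 1 0]
  -> pairs=12 depth=4 groups=1 -> no
String 2 '[[][][[]][][[]]][]': depth seq [1 2 1 2 1 2 3 2 1 2 1 2 3 2 1 0 1 0]
  -> pairs=9 depth=3 groups=2 -> no
String 3 '[][][[]][[][[]]][][]': depth seq [1 0 1 0 1 2 1 0 1 2 1 2 3 2 1 0 1 0 1 0]
  -> pairs=10 depth=3 groups=6 -> no
String 4 '[[[[[[[[]]]]]]]][][]': depth seq [1 2 3 4 5 6 7 8 7 6 5 4 3 2 1 0 1 0 1 0]
  -> pairs=10 depth=8 groups=3 -> yes

Answer: no no no yes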